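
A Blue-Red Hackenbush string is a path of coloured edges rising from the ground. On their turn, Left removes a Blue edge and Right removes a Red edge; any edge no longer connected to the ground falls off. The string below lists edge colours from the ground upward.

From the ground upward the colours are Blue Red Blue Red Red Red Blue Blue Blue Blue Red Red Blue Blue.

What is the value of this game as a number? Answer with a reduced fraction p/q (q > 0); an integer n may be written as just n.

4583/8192

v(B) = { 0 | (no moves) } => 1
v(BR) = { 0 | 1 } => 1/2
v(BRB) = { 0, 1/2 | 1 } => 3/4
v(BRBR) = { 0, 1/2 | 3/4, 1 } => 5/8
v(BRBRR) = { 0, 1/2 | 5/8, 3/4, 1 } => 9/16
v(BRBRRR) = { 0, 1/2 | 9/16, 5/8, 3/4, 1 } => 17/32
v(BRBRRRB) = { 0, 1/2, 17/32 | 9/16, 5/8, 3/4, 1 } => 35/64
v(BRBRRRBB) = { 0, 1/2, 17/32, 35/64 | 9/16, 5/8, 3/4, 1 } => 71/128
v(BRBRRRBBB) = { 0, 1/2, 17/32, 35/64, 71/128 | 9/16, 5/8, 3/4, 1 } => 143/256
v(BRBRRRBBBB) = { 0, 1/2, 17/32, 35/64, 71/128, 143/256 | 9/16, 5/8, 3/4, 1 } => 287/512
v(BRBRRRBBBBR) = { 0, 1/2, 17/32, 35/64, 71/128, 143/256 | 287/512, 9/16, 5/8, 3/4, 1 } => 573/1024
v(BRBRRRBBBBRR) = { 0, 1/2, 17/32, 35/64, 71/128, 143/256 | 573/1024, 287/512, 9/16, 5/8, 3/4, 1 } => 1145/2048
v(BRBRRRBBBBRRB) = { 0, 1/2, 17/32, 35/64, 71/128, 143/256, 1145/2048 | 573/1024, 287/512, 9/16, 5/8, 3/4, 1 } => 2291/4096
v(BRBRRRBBBBRRBB) = { 0, 1/2, 17/32, 35/64, 71/128, 143/256, 1145/2048, 2291/4096 | 573/1024, 287/512, 9/16, 5/8, 3/4, 1 } => 4583/8192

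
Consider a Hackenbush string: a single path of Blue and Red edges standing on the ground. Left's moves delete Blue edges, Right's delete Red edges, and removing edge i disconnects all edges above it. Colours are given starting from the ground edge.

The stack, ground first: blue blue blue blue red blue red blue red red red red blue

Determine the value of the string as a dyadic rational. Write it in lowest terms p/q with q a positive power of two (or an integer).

1859/512

Build G(s[:k]) for k = 1..13, string s = blue blue blue blue red blue red blue red red red red blue.
G_1 [b]  L=[0]  R=[]  ⇒ 1
G_2 [bb]  L=[0, 1]  R=[]  ⇒ 2
G_3 [bbb]  L=[0, 1, 2]  R=[]  ⇒ 3
G_4 [bbbb]  L=[0, 1, 2, 3]  R=[]  ⇒ 4
G_5 [bbbbr]  L=[0, 1, 2, 3]  R=[4]  ⇒ 7/2
G_6 [bbbbrb]  L=[0, 1, 2, 3, 7/2]  R=[4]  ⇒ 15/4
G_7 [bbbbrbr]  L=[0, 1, 2, 3, 7/2]  R=[15/4, 4]  ⇒ 29/8
G_8 [bbbbrbrb]  L=[0, 1, 2, 3, 7/2, 29/8]  R=[15/4, 4]  ⇒ 59/16
G_9 [bbbbrbrbr]  L=[0, 1, 2, 3, 7/2, 29/8]  R=[59/16, 15/4, 4]  ⇒ 117/32
G_10 [bbbbrbrbrr]  L=[0, 1, 2, 3, 7/2, 29/8]  R=[117/32, 59/16, 15/4, 4]  ⇒ 233/64
G_11 [bbbbrbrbrrr]  L=[0, 1, 2, 3, 7/2, 29/8]  R=[233/64, 117/32, 59/16, 15/4, 4]  ⇒ 465/128
G_12 [bbbbrbrbrrrr]  L=[0, 1, 2, 3, 7/2, 29/8]  R=[465/128, 233/64, 117/32, 59/16, 15/4, 4]  ⇒ 929/256
G_13 [bbbbrbrbrrrrb]  L=[0, 1, 2, 3, 7/2, 29/8, 929/256]  R=[465/128, 233/64, 117/32, 59/16, 15/4, 4]  ⇒ 1859/512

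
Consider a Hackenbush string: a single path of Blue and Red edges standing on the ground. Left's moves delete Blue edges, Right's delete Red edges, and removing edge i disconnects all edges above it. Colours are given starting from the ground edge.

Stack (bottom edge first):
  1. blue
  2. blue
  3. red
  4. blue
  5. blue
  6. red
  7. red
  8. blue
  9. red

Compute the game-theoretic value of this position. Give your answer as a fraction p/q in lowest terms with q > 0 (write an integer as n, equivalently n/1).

229/128

g_1 [b]  L=[0]  R=[—]  ⇒ 1
g_2 [bb]  L=[0, 1]  R=[—]  ⇒ 2
g_3 [bbr]  L=[0, 1]  R=[2]  ⇒ 3/2
g_4 [bbrb]  L=[0, 1, 3/2]  R=[2]  ⇒ 7/4
g_5 [bbrbb]  L=[0, 1, 3/2, 7/4]  R=[2]  ⇒ 15/8
g_6 [bbrbbr]  L=[0, 1, 3/2, 7/4]  R=[15/8, 2]  ⇒ 29/16
g_7 [bbrbbrr]  L=[0, 1, 3/2, 7/4]  R=[29/16, 15/8, 2]  ⇒ 57/32
g_8 [bbrbbrrb]  L=[0, 1, 3/2, 7/4, 57/32]  R=[29/16, 15/8, 2]  ⇒ 115/64
g_9 [bbrbbrrbr]  L=[0, 1, 3/2, 7/4, 57/32]  R=[115/64, 29/16, 15/8, 2]  ⇒ 229/128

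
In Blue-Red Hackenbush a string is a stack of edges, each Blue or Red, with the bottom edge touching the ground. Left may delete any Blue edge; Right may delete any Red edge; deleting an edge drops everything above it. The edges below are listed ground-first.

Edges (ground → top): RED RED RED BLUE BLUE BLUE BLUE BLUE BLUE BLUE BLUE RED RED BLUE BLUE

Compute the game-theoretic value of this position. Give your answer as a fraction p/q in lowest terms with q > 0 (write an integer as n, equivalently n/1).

Prefix values for RED RED RED BLUE BLUE BLUE BLUE BLUE BLUE BLUE BLUE RED RED BLUE BLUE via {L|R} + simplicity:
v_1 [R]  L=[]  R=[0]  => -1
v_2 [RR]  L=[]  R=[-1, 0]  => -2
v_3 [RRR]  L=[]  R=[-2, -1, 0]  => -3
v_4 [RRRB]  L=[-3]  R=[-2, -1, 0]  => -5/2
v_5 [RRRBB]  L=[-3, -5/2]  R=[-2, -1, 0]  => -9/4
v_6 [RRRBBB]  L=[-3, -5/2, -9/4]  R=[-2, -1, 0]  => -17/8
v_7 [RRRBBBB]  L=[-3, -5/2, -9/4, -17/8]  R=[-2, -1, 0]  => -33/16
v_8 [RRRBBBBB]  L=[-3, -5/2, -9/4, -17/8, -33/16]  R=[-2, -1, 0]  => -65/32
v_9 [RRRBBBBBB]  L=[-3, -5/2, -9/4, -17/8, -33/16, -65/32]  R=[-2, -1, 0]  => -129/64
v_10 [RRRBBBBBBB]  L=[-3, -5/2, -9/4, -17/8, -33/16, -65/32, -129/64]  R=[-2, -1, 0]  => -257/128
v_11 [RRRBBBBBBBB]  L=[-3, -5/2, -9/4, -17/8, -33/16, -65/32, -129/64, -257/128]  R=[-2, -1, 0]  => -513/256
v_12 [RRRBBBBBBBBR]  L=[-3, -5/2, -9/4, -17/8, -33/16, -65/32, -129/64, -257/128]  R=[-513/256, -2, -1, 0]  => -1027/512
v_13 [RRRBBBBBBBBRR]  L=[-3, -5/2, -9/4, -17/8, -33/16, -65/32, -129/64, -257/128]  R=[-1027/512, -513/256, -2, -1, 0]  => -2055/1024
v_14 [RRRBBBBBBBBRRB]  L=[-3, -5/2, -9/4, -17/8, -33/16, -65/32, -129/64, -257/128, -2055/1024]  R=[-1027/512, -513/256, -2, -1, 0]  => -4109/2048
v_15 [RRRBBBBBBBBRRBB]  L=[-3, -5/2, -9/4, -17/8, -33/16, -65/32, -129/64, -257/128, -2055/1024, -4109/2048]  R=[-1027/512, -513/256, -2, -1, 0]  => -8217/4096

-8217/4096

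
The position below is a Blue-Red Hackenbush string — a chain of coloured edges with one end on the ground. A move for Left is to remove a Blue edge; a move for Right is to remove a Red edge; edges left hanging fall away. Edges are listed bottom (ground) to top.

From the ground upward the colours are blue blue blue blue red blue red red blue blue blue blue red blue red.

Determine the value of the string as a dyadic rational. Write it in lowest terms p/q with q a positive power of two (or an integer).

7413/2048

b: Left { 0 }, Right { — } ⇒ simplest 1
bb: Left { 0,1 }, Right { — } ⇒ simplest 2
bbb: Left { 0,1,2 }, Right { — } ⇒ simplest 3
bbbb: Left { 0,1,2,3 }, Right { — } ⇒ simplest 4
bbbbr: Left { 0,1,2,3 }, Right { 4 } ⇒ simplest 7/2
bbbbrb: Left { 0,1,2,3,7/2 }, Right { 4 } ⇒ simplest 15/4
bbbbrbr: Left { 0,1,2,3,7/2 }, Right { 15/4,4 } ⇒ simplest 29/8
bbbbrbrr: Left { 0,1,2,3,7/2 }, Right { 29/8,15/4,4 } ⇒ simplest 57/16
bbbbrbrrb: Left { 0,1,2,3,7/2,57/16 }, Right { 29/8,15/4,4 } ⇒ simplest 115/32
bbbbrbrrbb: Left { 0,1,2,3,7/2,57/16,115/32 }, Right { 29/8,15/4,4 } ⇒ simplest 231/64
bbbbrbrrbbb: Left { 0,1,2,3,7/2,57/16,115/32,231/64 }, Right { 29/8,15/4,4 } ⇒ simplest 463/128
bbbbrbrrbbbb: Left { 0,1,2,3,7/2,57/16,115/32,231/64,463/128 }, Right { 29/8,15/4,4 } ⇒ simplest 927/256
bbbbrbrrbbbbr: Left { 0,1,2,3,7/2,57/16,115/32,231/64,463/128 }, Right { 927/256,29/8,15/4,4 } ⇒ simplest 1853/512
bbbbrbrrbbbbrb: Left { 0,1,2,3,7/2,57/16,115/32,231/64,463/128,1853/512 }, Right { 927/256,29/8,15/4,4 } ⇒ simplest 3707/1024
bbbbrbrrbbbbrbr: Left { 0,1,2,3,7/2,57/16,115/32,231/64,463/128,1853/512 }, Right { 3707/1024,927/256,29/8,15/4,4 } ⇒ simplest 7413/2048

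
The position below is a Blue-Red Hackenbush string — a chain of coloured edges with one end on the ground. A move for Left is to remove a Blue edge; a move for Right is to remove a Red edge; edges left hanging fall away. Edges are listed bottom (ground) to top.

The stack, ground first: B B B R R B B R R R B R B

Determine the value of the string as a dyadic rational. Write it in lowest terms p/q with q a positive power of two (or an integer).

step 1: add B to get B; options L={ 0 } R={  } → 1
step 2: add B to get BB; options L={ 0,1 } R={  } → 2
step 3: add B to get BBB; options L={ 0,1,2 } R={  } → 3
step 4: add R to get BBBR; options L={ 0,1,2 } R={ 3 } → 5/2
step 5: add R to get BBBRR; options L={ 0,1,2 } R={ 5/2,3 } → 9/4
step 6: add B to get BBBRRB; options L={ 0,1,2,9/4 } R={ 5/2,3 } → 19/8
step 7: add B to get BBBRRBB; options L={ 0,1,2,9/4,19/8 } R={ 5/2,3 } → 39/16
step 8: add R to get BBBRRBBR; options L={ 0,1,2,9/4,19/8 } R={ 39/16,5/2,3 } → 77/32
step 9: add R to get BBBRRBBRR; options L={ 0,1,2,9/4,19/8 } R={ 77/32,39/16,5/2,3 } → 153/64
step 10: add R to get BBBRRBBRRR; options L={ 0,1,2,9/4,19/8 } R={ 153/64,77/32,39/16,5/2,3 } → 305/128
step 11: add B to get BBBRRBBRRRB; options L={ 0,1,2,9/4,19/8,305/128 } R={ 153/64,77/32,39/16,5/2,3 } → 611/256
step 12: add R to get BBBRRBBRRRBR; options L={ 0,1,2,9/4,19/8,305/128 } R={ 611/256,153/64,77/32,39/16,5/2,3 } → 1221/512
step 13: add B to get BBBRRBBRRRBRB; options L={ 0,1,2,9/4,19/8,305/128,1221/512 } R={ 611/256,153/64,77/32,39/16,5/2,3 } → 2443/1024

2443/1024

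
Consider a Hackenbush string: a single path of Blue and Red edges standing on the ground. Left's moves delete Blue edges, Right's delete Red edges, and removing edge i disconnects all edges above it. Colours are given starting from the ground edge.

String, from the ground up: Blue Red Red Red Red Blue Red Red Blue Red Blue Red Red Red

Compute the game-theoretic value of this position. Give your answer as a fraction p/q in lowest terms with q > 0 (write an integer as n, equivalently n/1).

step 1: add Blue to get B; options L={ 0 } R={ ∅ } => 1
step 2: add Red to get BR; options L={ 0 } R={ 1 } => 1/2
step 3: add Red to get BRR; options L={ 0 } R={ 1/2; 1 } => 1/4
step 4: add Red to get BRRR; options L={ 0 } R={ 1/4; 1/2; 1 } => 1/8
step 5: add Red to get BRRRR; options L={ 0 } R={ 1/8; 1/4; 1/2; 1 } => 1/16
step 6: add Blue to get BRRRRB; options L={ 0; 1/16 } R={ 1/8; 1/4; 1/2; 1 } => 3/32
step 7: add Red to get BRRRRBR; options L={ 0; 1/16 } R={ 3/32; 1/8; 1/4; 1/2; 1 } => 5/64
step 8: add Red to get BRRRRBRR; options L={ 0; 1/16 } R={ 5/64; 3/32; 1/8; 1/4; 1/2; 1 } => 9/128
step 9: add Blue to get BRRRRBRRB; options L={ 0; 1/16; 9/128 } R={ 5/64; 3/32; 1/8; 1/4; 1/2; 1 } => 19/256
step 10: add Red to get BRRRRBRRBR; options L={ 0; 1/16; 9/128 } R={ 19/256; 5/64; 3/32; 1/8; 1/4; 1/2; 1 } => 37/512
step 11: add Blue to get BRRRRBRRBRB; options L={ 0; 1/16; 9/128; 37/512 } R={ 19/256; 5/64; 3/32; 1/8; 1/4; 1/2; 1 } => 75/1024
step 12: add Red to get BRRRRBRRBRBR; options L={ 0; 1/16; 9/128; 37/512 } R={ 75/1024; 19/256; 5/64; 3/32; 1/8; 1/4; 1/2; 1 } => 149/2048
step 13: add Red to get BRRRRBRRBRBRR; options L={ 0; 1/16; 9/128; 37/512 } R={ 149/2048; 75/1024; 19/256; 5/64; 3/32; 1/8; 1/4; 1/2; 1 } => 297/4096
step 14: add Red to get BRRRRBRRBRBRRR; options L={ 0; 1/16; 9/128; 37/512 } R={ 297/4096; 149/2048; 75/1024; 19/256; 5/64; 3/32; 1/8; 1/4; 1/2; 1 } => 593/8192

593/8192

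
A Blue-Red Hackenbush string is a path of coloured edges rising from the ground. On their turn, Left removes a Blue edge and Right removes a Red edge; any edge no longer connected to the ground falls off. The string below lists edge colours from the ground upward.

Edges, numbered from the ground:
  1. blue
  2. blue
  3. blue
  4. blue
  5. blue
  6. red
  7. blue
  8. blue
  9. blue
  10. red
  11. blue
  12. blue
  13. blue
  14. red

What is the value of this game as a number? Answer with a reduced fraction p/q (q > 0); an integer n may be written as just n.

2525/512

value(b) = { 0 | · } = 1
value(bb) = { 0 1 | · } = 2
value(bbb) = { 0 1 2 | · } = 3
value(bbbb) = { 0 1 2 3 | · } = 4
value(bbbbb) = { 0 1 2 3 4 | · } = 5
value(bbbbbr) = { 0 1 2 3 4 | 5 } = 9/2
value(bbbbbrb) = { 0 1 2 3 4 9/2 | 5 } = 19/4
value(bbbbbrbb) = { 0 1 2 3 4 9/2 19/4 | 5 } = 39/8
value(bbbbbrbbb) = { 0 1 2 3 4 9/2 19/4 39/8 | 5 } = 79/16
value(bbbbbrbbbr) = { 0 1 2 3 4 9/2 19/4 39/8 | 79/16 5 } = 157/32
value(bbbbbrbbbrb) = { 0 1 2 3 4 9/2 19/4 39/8 157/32 | 79/16 5 } = 315/64
value(bbbbbrbbbrbb) = { 0 1 2 3 4 9/2 19/4 39/8 157/32 315/64 | 79/16 5 } = 631/128
value(bbbbbrbbbrbbb) = { 0 1 2 3 4 9/2 19/4 39/8 157/32 315/64 631/128 | 79/16 5 } = 1263/256
value(bbbbbrbbbrbbbr) = { 0 1 2 3 4 9/2 19/4 39/8 157/32 315/64 631/128 | 1263/256 79/16 5 } = 2525/512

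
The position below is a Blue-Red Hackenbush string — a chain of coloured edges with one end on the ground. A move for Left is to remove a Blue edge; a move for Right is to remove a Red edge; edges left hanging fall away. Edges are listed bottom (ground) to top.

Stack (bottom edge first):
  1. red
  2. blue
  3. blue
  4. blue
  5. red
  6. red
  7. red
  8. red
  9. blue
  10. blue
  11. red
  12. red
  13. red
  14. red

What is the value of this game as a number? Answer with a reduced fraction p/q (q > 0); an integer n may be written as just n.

-1951/8192

1 of 14 · r · max L −∞ · min R 0 gives -1
2 of 14 · rb · max L -1 · min R 0 gives -1/2
3 of 14 · rbb · max L -1/2 · min R 0 gives -1/4
4 of 14 · rbbb · max L -1/4 · min R 0 gives -1/8
5 of 14 · rbbbr · max L -1/4 · min R -1/8 gives -3/16
6 of 14 · rbbbrr · max L -1/4 · min R -3/16 gives -7/32
7 of 14 · rbbbrrr · max L -1/4 · min R -7/32 gives -15/64
8 of 14 · rbbbrrrr · max L -1/4 · min R -15/64 gives -31/128
9 of 14 · rbbbrrrrb · max L -31/128 · min R -15/64 gives -61/256
10 of 14 · rbbbrrrrbb · max L -61/256 · min R -15/64 gives -121/512
11 of 14 · rbbbrrrrbbr · max L -61/256 · min R -121/512 gives -243/1024
12 of 14 · rbbbrrrrbbrr · max L -61/256 · min R -243/1024 gives -487/2048
13 of 14 · rbbbrrrrbbrrr · max L -61/256 · min R -487/2048 gives -975/4096
14 of 14 · rbbbrrrrbbrrrr · max L -61/256 · min R -975/4096 gives -1951/8192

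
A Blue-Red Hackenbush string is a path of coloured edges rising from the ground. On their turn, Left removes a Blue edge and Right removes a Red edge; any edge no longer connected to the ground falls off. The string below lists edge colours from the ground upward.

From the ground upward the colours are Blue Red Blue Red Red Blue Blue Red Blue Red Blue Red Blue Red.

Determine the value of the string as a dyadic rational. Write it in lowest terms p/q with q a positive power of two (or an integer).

Prefix values for Blue Red Blue Red Red Blue Blue Red Blue Red Blue Red Blue Red via {L|R} + simplicity:
g_1 [B]  L=[0]  R=[none]  — 1
g_2 [BR]  L=[0]  R=[1]  — 1/2
g_3 [BRB]  L=[0,1/2]  R=[1]  — 3/4
g_4 [BRBR]  L=[0,1/2]  R=[3/4,1]  — 5/8
g_5 [BRBRR]  L=[0,1/2]  R=[5/8,3/4,1]  — 9/16
g_6 [BRBRRB]  L=[0,1/2,9/16]  R=[5/8,3/4,1]  — 19/32
g_7 [BRBRRBB]  L=[0,1/2,9/16,19/32]  R=[5/8,3/4,1]  — 39/64
g_8 [BRBRRBBR]  L=[0,1/2,9/16,19/32]  R=[39/64,5/8,3/4,1]  — 77/128
g_9 [BRBRRBBRB]  L=[0,1/2,9/16,19/32,77/128]  R=[39/64,5/8,3/4,1]  — 155/256
g_10 [BRBRRBBRBR]  L=[0,1/2,9/16,19/32,77/128]  R=[155/256,39/64,5/8,3/4,1]  — 309/512
g_11 [BRBRRBBRBRB]  L=[0,1/2,9/16,19/32,77/128,309/512]  R=[155/256,39/64,5/8,3/4,1]  — 619/1024
g_12 [BRBRRBBRBRBR]  L=[0,1/2,9/16,19/32,77/128,309/512]  R=[619/1024,155/256,39/64,5/8,3/4,1]  — 1237/2048
g_13 [BRBRRBBRBRBRB]  L=[0,1/2,9/16,19/32,77/128,309/512,1237/2048]  R=[619/1024,155/256,39/64,5/8,3/4,1]  — 2475/4096
g_14 [BRBRRBBRBRBRBR]  L=[0,1/2,9/16,19/32,77/128,309/512,1237/2048]  R=[2475/4096,619/1024,155/256,39/64,5/8,3/4,1]  — 4949/8192

4949/8192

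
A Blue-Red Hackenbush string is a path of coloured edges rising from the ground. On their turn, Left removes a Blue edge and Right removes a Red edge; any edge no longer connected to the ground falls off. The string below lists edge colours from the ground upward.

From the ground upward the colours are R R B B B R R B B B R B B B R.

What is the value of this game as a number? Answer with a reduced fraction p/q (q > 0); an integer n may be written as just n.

-9763/8192

1 of 15 · R · max L −∞ · min R 0 gives -1
2 of 15 · RR · max L −∞ · min R -1 gives -2
3 of 15 · RRB · max L -2 · min R -1 gives -3/2
4 of 15 · RRBB · max L -3/2 · min R -1 gives -5/4
5 of 15 · RRBBB · max L -5/4 · min R -1 gives -9/8
6 of 15 · RRBBBR · max L -5/4 · min R -9/8 gives -19/16
7 of 15 · RRBBBRR · max L -5/4 · min R -19/16 gives -39/32
8 of 15 · RRBBBRRB · max L -39/32 · min R -19/16 gives -77/64
9 of 15 · RRBBBRRBB · max L -77/64 · min R -19/16 gives -153/128
10 of 15 · RRBBBRRBBB · max L -153/128 · min R -19/16 gives -305/256
11 of 15 · RRBBBRRBBBR · max L -153/128 · min R -305/256 gives -611/512
12 of 15 · RRBBBRRBBBRB · max L -611/512 · min R -305/256 gives -1221/1024
13 of 15 · RRBBBRRBBBRBB · max L -1221/1024 · min R -305/256 gives -2441/2048
14 of 15 · RRBBBRRBBBRBBB · max L -2441/2048 · min R -305/256 gives -4881/4096
15 of 15 · RRBBBRRBBBRBBBR · max L -2441/2048 · min R -4881/4096 gives -9763/8192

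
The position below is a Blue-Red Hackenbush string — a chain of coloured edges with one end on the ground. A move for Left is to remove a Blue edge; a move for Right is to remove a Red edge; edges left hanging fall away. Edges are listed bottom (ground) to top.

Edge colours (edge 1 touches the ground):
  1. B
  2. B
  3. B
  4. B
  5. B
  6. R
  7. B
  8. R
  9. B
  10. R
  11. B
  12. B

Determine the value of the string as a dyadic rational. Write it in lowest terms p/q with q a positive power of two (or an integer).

Recurse on prefixes of the 12-edge string B B B B B R B R B R B B:
edge 1 of 12 (B): { 0 | ∅ } so 1
edge 2 of 12 (B): { 0,1 | ∅ } so 2
edge 3 of 12 (B): { 0,1,2 | ∅ } so 3
edge 4 of 12 (B): { 0,1,2,3 | ∅ } so 4
edge 5 of 12 (B): { 0,1,2,3,4 | ∅ } so 5
edge 6 of 12 (R): { 0,1,2,3,4 | 5 } so 9/2
edge 7 of 12 (B): { 0,1,2,3,4,9/2 | 5 } so 19/4
edge 8 of 12 (R): { 0,1,2,3,4,9/2 | 19/4,5 } so 37/8
edge 9 of 12 (B): { 0,1,2,3,4,9/2,37/8 | 19/4,5 } so 75/16
edge 10 of 12 (R): { 0,1,2,3,4,9/2,37/8 | 75/16,19/4,5 } so 149/32
edge 11 of 12 (B): { 0,1,2,3,4,9/2,37/8,149/32 | 75/16,19/4,5 } so 299/64
edge 12 of 12 (B): { 0,1,2,3,4,9/2,37/8,149/32,299/64 | 75/16,19/4,5 } so 599/128

599/128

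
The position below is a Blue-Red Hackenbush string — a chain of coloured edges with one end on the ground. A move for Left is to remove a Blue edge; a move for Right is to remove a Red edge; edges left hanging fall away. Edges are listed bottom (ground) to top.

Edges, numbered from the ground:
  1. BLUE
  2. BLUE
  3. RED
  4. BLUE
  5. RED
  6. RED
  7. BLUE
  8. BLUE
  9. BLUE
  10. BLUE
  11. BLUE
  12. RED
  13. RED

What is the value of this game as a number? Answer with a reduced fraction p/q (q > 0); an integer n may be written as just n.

3321/2048

Build val(s[:k]) for k = 1..13, string s = BLUE BLUE RED BLUE RED RED BLUE BLUE BLUE BLUE BLUE RED RED.
val(B) = { 0 | ∅ } → 1
val(BB) = { 0, 1 | ∅ } → 2
val(BBR) = { 0, 1 | 2 } → 3/2
val(BBRB) = { 0, 1, 3/2 | 2 } → 7/4
val(BBRBR) = { 0, 1, 3/2 | 7/4, 2 } → 13/8
val(BBRBRR) = { 0, 1, 3/2 | 13/8, 7/4, 2 } → 25/16
val(BBRBRRB) = { 0, 1, 3/2, 25/16 | 13/8, 7/4, 2 } → 51/32
val(BBRBRRBB) = { 0, 1, 3/2, 25/16, 51/32 | 13/8, 7/4, 2 } → 103/64
val(BBRBRRBBB) = { 0, 1, 3/2, 25/16, 51/32, 103/64 | 13/8, 7/4, 2 } → 207/128
val(BBRBRRBBBB) = { 0, 1, 3/2, 25/16, 51/32, 103/64, 207/128 | 13/8, 7/4, 2 } → 415/256
val(BBRBRRBBBBB) = { 0, 1, 3/2, 25/16, 51/32, 103/64, 207/128, 415/256 | 13/8, 7/4, 2 } → 831/512
val(BBRBRRBBBBBR) = { 0, 1, 3/2, 25/16, 51/32, 103/64, 207/128, 415/256 | 831/512, 13/8, 7/4, 2 } → 1661/1024
val(BBRBRRBBBBBRR) = { 0, 1, 3/2, 25/16, 51/32, 103/64, 207/128, 415/256 | 1661/1024, 831/512, 13/8, 7/4, 2 } → 3321/2048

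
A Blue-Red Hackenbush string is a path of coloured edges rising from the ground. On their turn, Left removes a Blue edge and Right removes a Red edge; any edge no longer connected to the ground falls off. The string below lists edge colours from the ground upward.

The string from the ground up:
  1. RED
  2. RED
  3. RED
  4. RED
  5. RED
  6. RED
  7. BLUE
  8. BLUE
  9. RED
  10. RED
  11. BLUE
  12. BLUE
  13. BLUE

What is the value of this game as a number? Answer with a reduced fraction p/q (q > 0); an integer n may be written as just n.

-689/128

Prefix values for RED RED RED RED RED RED BLUE BLUE RED RED BLUE BLUE BLUE via {L|R} + simplicity:
R: Left {  }, Right { 0 } → simplest -1
RR: Left {  }, Right { -1; 0 } → simplest -2
RRR: Left {  }, Right { -2; -1; 0 } → simplest -3
RRRR: Left {  }, Right { -3; -2; -1; 0 } → simplest -4
RRRRR: Left {  }, Right { -4; -3; -2; -1; 0 } → simplest -5
RRRRRR: Left {  }, Right { -5; -4; -3; -2; -1; 0 } → simplest -6
RRRRRRB: Left { -6 }, Right { -5; -4; -3; -2; -1; 0 } → simplest -11/2
RRRRRRBB: Left { -6; -11/2 }, Right { -5; -4; -3; -2; -1; 0 } → simplest -21/4
RRRRRRBBR: Left { -6; -11/2 }, Right { -21/4; -5; -4; -3; -2; -1; 0 } → simplest -43/8
RRRRRRBBRR: Left { -6; -11/2 }, Right { -43/8; -21/4; -5; -4; -3; -2; -1; 0 } → simplest -87/16
RRRRRRBBRRB: Left { -6; -11/2; -87/16 }, Right { -43/8; -21/4; -5; -4; -3; -2; -1; 0 } → simplest -173/32
RRRRRRBBRRBB: Left { -6; -11/2; -87/16; -173/32 }, Right { -43/8; -21/4; -5; -4; -3; -2; -1; 0 } → simplest -345/64
RRRRRRBBRRBBB: Left { -6; -11/2; -87/16; -173/32; -345/64 }, Right { -43/8; -21/4; -5; -4; -3; -2; -1; 0 } → simplest -689/128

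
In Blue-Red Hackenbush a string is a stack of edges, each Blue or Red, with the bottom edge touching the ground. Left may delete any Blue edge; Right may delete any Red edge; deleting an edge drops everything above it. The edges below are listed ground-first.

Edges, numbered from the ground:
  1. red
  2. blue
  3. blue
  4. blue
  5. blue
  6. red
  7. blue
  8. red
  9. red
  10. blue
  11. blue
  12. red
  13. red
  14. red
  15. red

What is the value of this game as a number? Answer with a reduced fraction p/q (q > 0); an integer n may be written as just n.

r: Left { none }, Right { 0 } — simplest -1
rb: Left { -1 }, Right { 0 } — simplest -1/2
rbb: Left { -1, -1/2 }, Right { 0 } — simplest -1/4
rbbb: Left { -1, -1/2, -1/4 }, Right { 0 } — simplest -1/8
rbbbb: Left { -1, -1/2, -1/4, -1/8 }, Right { 0 } — simplest -1/16
rbbbbr: Left { -1, -1/2, -1/4, -1/8 }, Right { -1/16, 0 } — simplest -3/32
rbbbbrb: Left { -1, -1/2, -1/4, -1/8, -3/32 }, Right { -1/16, 0 } — simplest -5/64
rbbbbrbr: Left { -1, -1/2, -1/4, -1/8, -3/32 }, Right { -5/64, -1/16, 0 } — simplest -11/128
rbbbbrbrr: Left { -1, -1/2, -1/4, -1/8, -3/32 }, Right { -11/128, -5/64, -1/16, 0 } — simplest -23/256
rbbbbrbrrb: Left { -1, -1/2, -1/4, -1/8, -3/32, -23/256 }, Right { -11/128, -5/64, -1/16, 0 } — simplest -45/512
rbbbbrbrrbb: Left { -1, -1/2, -1/4, -1/8, -3/32, -23/256, -45/512 }, Right { -11/128, -5/64, -1/16, 0 } — simplest -89/1024
rbbbbrbrrbbr: Left { -1, -1/2, -1/4, -1/8, -3/32, -23/256, -45/512 }, Right { -89/1024, -11/128, -5/64, -1/16, 0 } — simplest -179/2048
rbbbbrbrrbbrr: Left { -1, -1/2, -1/4, -1/8, -3/32, -23/256, -45/512 }, Right { -179/2048, -89/1024, -11/128, -5/64, -1/16, 0 } — simplest -359/4096
rbbbbrbrrbbrrr: Left { -1, -1/2, -1/4, -1/8, -3/32, -23/256, -45/512 }, Right { -359/4096, -179/2048, -89/1024, -11/128, -5/64, -1/16, 0 } — simplest -719/8192
rbbbbrbrrbbrrrr: Left { -1, -1/2, -1/4, -1/8, -3/32, -23/256, -45/512 }, Right { -719/8192, -359/4096, -179/2048, -89/1024, -11/128, -5/64, -1/16, 0 } — simplest -1439/16384

-1439/16384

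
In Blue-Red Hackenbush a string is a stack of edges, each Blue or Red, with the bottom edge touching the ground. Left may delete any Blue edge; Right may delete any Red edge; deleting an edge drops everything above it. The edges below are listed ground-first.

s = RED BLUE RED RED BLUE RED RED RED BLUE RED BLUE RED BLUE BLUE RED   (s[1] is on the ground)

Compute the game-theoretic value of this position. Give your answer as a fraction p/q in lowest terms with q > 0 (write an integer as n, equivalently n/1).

-14163/16384

Recurse on prefixes of the 15-edge string RED BLUE RED RED BLUE RED RED RED BLUE RED BLUE RED BLUE BLUE RED:
R: Left { · }, Right { 0 } — simplest -1
RB: Left { -1 }, Right { 0 } — simplest -1/2
RBR: Left { -1 }, Right { -1/2,0 } — simplest -3/4
RBRR: Left { -1 }, Right { -3/4,-1/2,0 } — simplest -7/8
RBRRB: Left { -1,-7/8 }, Right { -3/4,-1/2,0 } — simplest -13/16
RBRRBR: Left { -1,-7/8 }, Right { -13/16,-3/4,-1/2,0 } — simplest -27/32
RBRRBRR: Left { -1,-7/8 }, Right { -27/32,-13/16,-3/4,-1/2,0 } — simplest -55/64
RBRRBRRR: Left { -1,-7/8 }, Right { -55/64,-27/32,-13/16,-3/4,-1/2,0 } — simplest -111/128
RBRRBRRRB: Left { -1,-7/8,-111/128 }, Right { -55/64,-27/32,-13/16,-3/4,-1/2,0 } — simplest -221/256
RBRRBRRRBR: Left { -1,-7/8,-111/128 }, Right { -221/256,-55/64,-27/32,-13/16,-3/4,-1/2,0 } — simplest -443/512
RBRRBRRRBRB: Left { -1,-7/8,-111/128,-443/512 }, Right { -221/256,-55/64,-27/32,-13/16,-3/4,-1/2,0 } — simplest -885/1024
RBRRBRRRBRBR: Left { -1,-7/8,-111/128,-443/512 }, Right { -885/1024,-221/256,-55/64,-27/32,-13/16,-3/4,-1/2,0 } — simplest -1771/2048
RBRRBRRRBRBRB: Left { -1,-7/8,-111/128,-443/512,-1771/2048 }, Right { -885/1024,-221/256,-55/64,-27/32,-13/16,-3/4,-1/2,0 } — simplest -3541/4096
RBRRBRRRBRBRBB: Left { -1,-7/8,-111/128,-443/512,-1771/2048,-3541/4096 }, Right { -885/1024,-221/256,-55/64,-27/32,-13/16,-3/4,-1/2,0 } — simplest -7081/8192
RBRRBRRRBRBRBBR: Left { -1,-7/8,-111/128,-443/512,-1771/2048,-3541/4096 }, Right { -7081/8192,-885/1024,-221/256,-55/64,-27/32,-13/16,-3/4,-1/2,0 } — simplest -14163/16384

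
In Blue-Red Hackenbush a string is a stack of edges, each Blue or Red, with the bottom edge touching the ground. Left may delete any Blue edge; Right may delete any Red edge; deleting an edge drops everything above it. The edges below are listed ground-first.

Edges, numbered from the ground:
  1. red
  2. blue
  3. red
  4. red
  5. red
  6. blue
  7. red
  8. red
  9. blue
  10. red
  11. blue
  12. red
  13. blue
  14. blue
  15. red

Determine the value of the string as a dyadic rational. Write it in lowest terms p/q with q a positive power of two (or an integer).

-15187/16384

r: Left { — }, Right { 0 } → simplest -1
rb: Left { -1 }, Right { 0 } → simplest -1/2
rbr: Left { -1 }, Right { -1/2; 0 } → simplest -3/4
rbrr: Left { -1 }, Right { -3/4; -1/2; 0 } → simplest -7/8
rbrrr: Left { -1 }, Right { -7/8; -3/4; -1/2; 0 } → simplest -15/16
rbrrrb: Left { -1; -15/16 }, Right { -7/8; -3/4; -1/2; 0 } → simplest -29/32
rbrrrbr: Left { -1; -15/16 }, Right { -29/32; -7/8; -3/4; -1/2; 0 } → simplest -59/64
rbrrrbrr: Left { -1; -15/16 }, Right { -59/64; -29/32; -7/8; -3/4; -1/2; 0 } → simplest -119/128
rbrrrbrrb: Left { -1; -15/16; -119/128 }, Right { -59/64; -29/32; -7/8; -3/4; -1/2; 0 } → simplest -237/256
rbrrrbrrbr: Left { -1; -15/16; -119/128 }, Right { -237/256; -59/64; -29/32; -7/8; -3/4; -1/2; 0 } → simplest -475/512
rbrrrbrrbrb: Left { -1; -15/16; -119/128; -475/512 }, Right { -237/256; -59/64; -29/32; -7/8; -3/4; -1/2; 0 } → simplest -949/1024
rbrrrbrrbrbr: Left { -1; -15/16; -119/128; -475/512 }, Right { -949/1024; -237/256; -59/64; -29/32; -7/8; -3/4; -1/2; 0 } → simplest -1899/2048
rbrrrbrrbrbrb: Left { -1; -15/16; -119/128; -475/512; -1899/2048 }, Right { -949/1024; -237/256; -59/64; -29/32; -7/8; -3/4; -1/2; 0 } → simplest -3797/4096
rbrrrbrrbrbrbb: Left { -1; -15/16; -119/128; -475/512; -1899/2048; -3797/4096 }, Right { -949/1024; -237/256; -59/64; -29/32; -7/8; -3/4; -1/2; 0 } → simplest -7593/8192
rbrrrbrrbrbrbbr: Left { -1; -15/16; -119/128; -475/512; -1899/2048; -3797/4096 }, Right { -7593/8192; -949/1024; -237/256; -59/64; -29/32; -7/8; -3/4; -1/2; 0 } → simplest -15187/16384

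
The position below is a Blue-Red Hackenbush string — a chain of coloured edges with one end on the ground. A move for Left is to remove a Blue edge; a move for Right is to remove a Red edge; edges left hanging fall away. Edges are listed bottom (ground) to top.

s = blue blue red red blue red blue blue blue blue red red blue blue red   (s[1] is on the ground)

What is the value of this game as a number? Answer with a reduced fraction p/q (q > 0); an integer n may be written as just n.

value(b) = { 0 | (no moves) } gives 1
value(bb) = { 0, 1 | (no moves) } gives 2
value(bbr) = { 0, 1 | 2 } gives 3/2
value(bbrr) = { 0, 1 | 3/2, 2 } gives 5/4
value(bbrrb) = { 0, 1, 5/4 | 3/2, 2 } gives 11/8
value(bbrrbr) = { 0, 1, 5/4 | 11/8, 3/2, 2 } gives 21/16
value(bbrrbrb) = { 0, 1, 5/4, 21/16 | 11/8, 3/2, 2 } gives 43/32
value(bbrrbrbb) = { 0, 1, 5/4, 21/16, 43/32 | 11/8, 3/2, 2 } gives 87/64
value(bbrrbrbbb) = { 0, 1, 5/4, 21/16, 43/32, 87/64 | 11/8, 3/2, 2 } gives 175/128
value(bbrrbrbbbb) = { 0, 1, 5/4, 21/16, 43/32, 87/64, 175/128 | 11/8, 3/2, 2 } gives 351/256
value(bbrrbrbbbbr) = { 0, 1, 5/4, 21/16, 43/32, 87/64, 175/128 | 351/256, 11/8, 3/2, 2 } gives 701/512
value(bbrrbrbbbbrr) = { 0, 1, 5/4, 21/16, 43/32, 87/64, 175/128 | 701/512, 351/256, 11/8, 3/2, 2 } gives 1401/1024
value(bbrrbrbbbbrrb) = { 0, 1, 5/4, 21/16, 43/32, 87/64, 175/128, 1401/1024 | 701/512, 351/256, 11/8, 3/2, 2 } gives 2803/2048
value(bbrrbrbbbbrrbb) = { 0, 1, 5/4, 21/16, 43/32, 87/64, 175/128, 1401/1024, 2803/2048 | 701/512, 351/256, 11/8, 3/2, 2 } gives 5607/4096
value(bbrrbrbbbbrrbbr) = { 0, 1, 5/4, 21/16, 43/32, 87/64, 175/128, 1401/1024, 2803/2048 | 5607/4096, 701/512, 351/256, 11/8, 3/2, 2 } gives 11213/8192

11213/8192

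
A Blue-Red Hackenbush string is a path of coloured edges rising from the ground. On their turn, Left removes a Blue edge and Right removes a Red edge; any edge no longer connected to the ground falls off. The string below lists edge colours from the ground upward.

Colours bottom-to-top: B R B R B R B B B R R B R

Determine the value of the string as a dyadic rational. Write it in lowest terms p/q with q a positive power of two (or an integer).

2789/4096

Prefix values for B R B R B R B B B R R B R via {L|R} + simplicity:
val_1 [B]  L=[0]  R=[·]  ⇒ 1
val_2 [BR]  L=[0]  R=[1]  ⇒ 1/2
val_3 [BRB]  L=[0; 1/2]  R=[1]  ⇒ 3/4
val_4 [BRBR]  L=[0; 1/2]  R=[3/4; 1]  ⇒ 5/8
val_5 [BRBRB]  L=[0; 1/2; 5/8]  R=[3/4; 1]  ⇒ 11/16
val_6 [BRBRBR]  L=[0; 1/2; 5/8]  R=[11/16; 3/4; 1]  ⇒ 21/32
val_7 [BRBRBRB]  L=[0; 1/2; 5/8; 21/32]  R=[11/16; 3/4; 1]  ⇒ 43/64
val_8 [BRBRBRBB]  L=[0; 1/2; 5/8; 21/32; 43/64]  R=[11/16; 3/4; 1]  ⇒ 87/128
val_9 [BRBRBRBBB]  L=[0; 1/2; 5/8; 21/32; 43/64; 87/128]  R=[11/16; 3/4; 1]  ⇒ 175/256
val_10 [BRBRBRBBBR]  L=[0; 1/2; 5/8; 21/32; 43/64; 87/128]  R=[175/256; 11/16; 3/4; 1]  ⇒ 349/512
val_11 [BRBRBRBBBRR]  L=[0; 1/2; 5/8; 21/32; 43/64; 87/128]  R=[349/512; 175/256; 11/16; 3/4; 1]  ⇒ 697/1024
val_12 [BRBRBRBBBRRB]  L=[0; 1/2; 5/8; 21/32; 43/64; 87/128; 697/1024]  R=[349/512; 175/256; 11/16; 3/4; 1]  ⇒ 1395/2048
val_13 [BRBRBRBBBRRBR]  L=[0; 1/2; 5/8; 21/32; 43/64; 87/128; 697/1024]  R=[1395/2048; 349/512; 175/256; 11/16; 3/4; 1]  ⇒ 2789/4096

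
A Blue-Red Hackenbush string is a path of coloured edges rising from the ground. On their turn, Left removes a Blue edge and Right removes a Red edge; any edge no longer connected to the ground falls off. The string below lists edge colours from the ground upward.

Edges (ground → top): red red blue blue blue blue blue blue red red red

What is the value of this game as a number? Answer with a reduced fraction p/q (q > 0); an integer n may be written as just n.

r: Left { (no moves) }, Right { 0 } so simplest -1
rr: Left { (no moves) }, Right { -1,0 } so simplest -2
rrb: Left { -2 }, Right { -1,0 } so simplest -3/2
rrbb: Left { -2,-3/2 }, Right { -1,0 } so simplest -5/4
rrbbb: Left { -2,-3/2,-5/4 }, Right { -1,0 } so simplest -9/8
rrbbbb: Left { -2,-3/2,-5/4,-9/8 }, Right { -1,0 } so simplest -17/16
rrbbbbb: Left { -2,-3/2,-5/4,-9/8,-17/16 }, Right { -1,0 } so simplest -33/32
rrbbbbbb: Left { -2,-3/2,-5/4,-9/8,-17/16,-33/32 }, Right { -1,0 } so simplest -65/64
rrbbbbbbr: Left { -2,-3/2,-5/4,-9/8,-17/16,-33/32 }, Right { -65/64,-1,0 } so simplest -131/128
rrbbbbbbrr: Left { -2,-3/2,-5/4,-9/8,-17/16,-33/32 }, Right { -131/128,-65/64,-1,0 } so simplest -263/256
rrbbbbbbrrr: Left { -2,-3/2,-5/4,-9/8,-17/16,-33/32 }, Right { -263/256,-131/128,-65/64,-1,0 } so simplest -527/512

-527/512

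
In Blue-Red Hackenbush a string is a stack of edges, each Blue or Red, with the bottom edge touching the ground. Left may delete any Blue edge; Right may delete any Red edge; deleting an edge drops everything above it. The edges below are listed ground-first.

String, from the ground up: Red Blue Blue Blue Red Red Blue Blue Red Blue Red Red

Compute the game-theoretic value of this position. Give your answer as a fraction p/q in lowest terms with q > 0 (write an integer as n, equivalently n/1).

-407/2048

edge 1 of 12 (Red): {  | 0 } → -1
edge 2 of 12 (Blue): { -1 | 0 } → -1/2
edge 3 of 12 (Blue): { -1 -1/2 | 0 } → -1/4
edge 4 of 12 (Blue): { -1 -1/2 -1/4 | 0 } → -1/8
edge 5 of 12 (Red): { -1 -1/2 -1/4 | -1/8 0 } → -3/16
edge 6 of 12 (Red): { -1 -1/2 -1/4 | -3/16 -1/8 0 } → -7/32
edge 7 of 12 (Blue): { -1 -1/2 -1/4 -7/32 | -3/16 -1/8 0 } → -13/64
edge 8 of 12 (Blue): { -1 -1/2 -1/4 -7/32 -13/64 | -3/16 -1/8 0 } → -25/128
edge 9 of 12 (Red): { -1 -1/2 -1/4 -7/32 -13/64 | -25/128 -3/16 -1/8 0 } → -51/256
edge 10 of 12 (Blue): { -1 -1/2 -1/4 -7/32 -13/64 -51/256 | -25/128 -3/16 -1/8 0 } → -101/512
edge 11 of 12 (Red): { -1 -1/2 -1/4 -7/32 -13/64 -51/256 | -101/512 -25/128 -3/16 -1/8 0 } → -203/1024
edge 12 of 12 (Red): { -1 -1/2 -1/4 -7/32 -13/64 -51/256 | -203/1024 -101/512 -25/128 -3/16 -1/8 0 } → -407/2048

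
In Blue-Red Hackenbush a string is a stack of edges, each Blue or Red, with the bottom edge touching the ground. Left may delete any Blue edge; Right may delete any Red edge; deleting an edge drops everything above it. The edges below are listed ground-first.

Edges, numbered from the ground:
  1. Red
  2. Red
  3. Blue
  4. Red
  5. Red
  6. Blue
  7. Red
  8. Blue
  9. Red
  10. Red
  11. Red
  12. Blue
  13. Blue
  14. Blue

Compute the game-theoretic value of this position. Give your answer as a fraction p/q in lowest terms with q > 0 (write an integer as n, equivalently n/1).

Prefix values for Red Red Blue Red Red Blue Red Blue Red Red Red Blue Blue Blue via {L|R} + simplicity:
R: Left { (no moves) }, Right { 0 } => simplest -1
RR: Left { (no moves) }, Right { -1, 0 } => simplest -2
RRB: Left { -2 }, Right { -1, 0 } => simplest -3/2
RRBR: Left { -2 }, Right { -3/2, -1, 0 } => simplest -7/4
RRBRR: Left { -2 }, Right { -7/4, -3/2, -1, 0 } => simplest -15/8
RRBRRB: Left { -2, -15/8 }, Right { -7/4, -3/2, -1, 0 } => simplest -29/16
RRBRRBR: Left { -2, -15/8 }, Right { -29/16, -7/4, -3/2, -1, 0 } => simplest -59/32
RRBRRBRB: Left { -2, -15/8, -59/32 }, Right { -29/16, -7/4, -3/2, -1, 0 } => simplest -117/64
RRBRRBRBR: Left { -2, -15/8, -59/32 }, Right { -117/64, -29/16, -7/4, -3/2, -1, 0 } => simplest -235/128
RRBRRBRBRR: Left { -2, -15/8, -59/32 }, Right { -235/128, -117/64, -29/16, -7/4, -3/2, -1, 0 } => simplest -471/256
RRBRRBRBRRR: Left { -2, -15/8, -59/32 }, Right { -471/256, -235/128, -117/64, -29/16, -7/4, -3/2, -1, 0 } => simplest -943/512
RRBRRBRBRRRB: Left { -2, -15/8, -59/32, -943/512 }, Right { -471/256, -235/128, -117/64, -29/16, -7/4, -3/2, -1, 0 } => simplest -1885/1024
RRBRRBRBRRRBB: Left { -2, -15/8, -59/32, -943/512, -1885/1024 }, Right { -471/256, -235/128, -117/64, -29/16, -7/4, -3/2, -1, 0 } => simplest -3769/2048
RRBRRBRBRRRBBB: Left { -2, -15/8, -59/32, -943/512, -1885/1024, -3769/2048 }, Right { -471/256, -235/128, -117/64, -29/16, -7/4, -3/2, -1, 0 } => simplest -7537/4096

-7537/4096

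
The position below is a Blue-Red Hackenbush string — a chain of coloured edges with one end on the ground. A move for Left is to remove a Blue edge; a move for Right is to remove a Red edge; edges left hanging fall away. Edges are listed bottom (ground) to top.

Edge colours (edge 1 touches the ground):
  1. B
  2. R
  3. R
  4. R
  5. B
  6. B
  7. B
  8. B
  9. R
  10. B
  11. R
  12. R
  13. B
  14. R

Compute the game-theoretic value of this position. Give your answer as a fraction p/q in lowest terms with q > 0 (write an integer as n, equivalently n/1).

1957/8192

1 of 14 · B · max L 0 · min R +∞ → 1
2 of 14 · BR · max L 0 · min R 1 → 1/2
3 of 14 · BRR · max L 0 · min R 1/2 → 1/4
4 of 14 · BRRR · max L 0 · min R 1/4 → 1/8
5 of 14 · BRRRB · max L 1/8 · min R 1/4 → 3/16
6 of 14 · BRRRBB · max L 3/16 · min R 1/4 → 7/32
7 of 14 · BRRRBBB · max L 7/32 · min R 1/4 → 15/64
8 of 14 · BRRRBBBB · max L 15/64 · min R 1/4 → 31/128
9 of 14 · BRRRBBBBR · max L 15/64 · min R 31/128 → 61/256
10 of 14 · BRRRBBBBRB · max L 61/256 · min R 31/128 → 123/512
11 of 14 · BRRRBBBBRBR · max L 61/256 · min R 123/512 → 245/1024
12 of 14 · BRRRBBBBRBRR · max L 61/256 · min R 245/1024 → 489/2048
13 of 14 · BRRRBBBBRBRRB · max L 489/2048 · min R 245/1024 → 979/4096
14 of 14 · BRRRBBBBRBRRBR · max L 489/2048 · min R 979/4096 → 1957/8192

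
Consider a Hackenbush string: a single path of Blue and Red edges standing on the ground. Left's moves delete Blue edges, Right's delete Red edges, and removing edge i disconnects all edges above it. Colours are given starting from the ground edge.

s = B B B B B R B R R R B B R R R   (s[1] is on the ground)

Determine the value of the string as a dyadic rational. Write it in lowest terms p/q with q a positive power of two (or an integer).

Recurse on prefixes of the 15-edge string B B B B B R B R R R B B R R R:
B: Left { 0 }, Right { · } so simplest 1
BB: Left { 0 1 }, Right { · } so simplest 2
BBB: Left { 0 1 2 }, Right { · } so simplest 3
BBBB: Left { 0 1 2 3 }, Right { · } so simplest 4
BBBBB: Left { 0 1 2 3 4 }, Right { · } so simplest 5
BBBBBR: Left { 0 1 2 3 4 }, Right { 5 } so simplest 9/2
BBBBBRB: Left { 0 1 2 3 4 9/2 }, Right { 5 } so simplest 19/4
BBBBBRBR: Left { 0 1 2 3 4 9/2 }, Right { 19/4 5 } so simplest 37/8
BBBBBRBRR: Left { 0 1 2 3 4 9/2 }, Right { 37/8 19/4 5 } so simplest 73/16
BBBBBRBRRR: Left { 0 1 2 3 4 9/2 }, Right { 73/16 37/8 19/4 5 } so simplest 145/32
BBBBBRBRRRB: Left { 0 1 2 3 4 9/2 145/32 }, Right { 73/16 37/8 19/4 5 } so simplest 291/64
BBBBBRBRRRBB: Left { 0 1 2 3 4 9/2 145/32 291/64 }, Right { 73/16 37/8 19/4 5 } so simplest 583/128
BBBBBRBRRRBBR: Left { 0 1 2 3 4 9/2 145/32 291/64 }, Right { 583/128 73/16 37/8 19/4 5 } so simplest 1165/256
BBBBBRBRRRBBRR: Left { 0 1 2 3 4 9/2 145/32 291/64 }, Right { 1165/256 583/128 73/16 37/8 19/4 5 } so simplest 2329/512
BBBBBRBRRRBBRRR: Left { 0 1 2 3 4 9/2 145/32 291/64 }, Right { 2329/512 1165/256 583/128 73/16 37/8 19/4 5 } so simplest 4657/1024

4657/1024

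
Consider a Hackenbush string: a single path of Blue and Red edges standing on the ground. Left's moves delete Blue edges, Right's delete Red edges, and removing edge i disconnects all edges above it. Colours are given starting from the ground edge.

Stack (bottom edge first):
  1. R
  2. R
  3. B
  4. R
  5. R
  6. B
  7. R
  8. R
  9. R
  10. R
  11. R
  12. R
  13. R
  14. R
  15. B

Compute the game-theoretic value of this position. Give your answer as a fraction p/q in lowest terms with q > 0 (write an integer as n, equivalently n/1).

step 1: add R to get R; options L={  } R={ 0 } → -1
step 2: add R to get RR; options L={  } R={ -1, 0 } → -2
step 3: add B to get RRB; options L={ -2 } R={ -1, 0 } → -3/2
step 4: add R to get RRBR; options L={ -2 } R={ -3/2, -1, 0 } → -7/4
step 5: add R to get RRBRR; options L={ -2 } R={ -7/4, -3/2, -1, 0 } → -15/8
step 6: add B to get RRBRRB; options L={ -2, -15/8 } R={ -7/4, -3/2, -1, 0 } → -29/16
step 7: add R to get RRBRRBR; options L={ -2, -15/8 } R={ -29/16, -7/4, -3/2, -1, 0 } → -59/32
step 8: add R to get RRBRRBRR; options L={ -2, -15/8 } R={ -59/32, -29/16, -7/4, -3/2, -1, 0 } → -119/64
step 9: add R to get RRBRRBRRR; options L={ -2, -15/8 } R={ -119/64, -59/32, -29/16, -7/4, -3/2, -1, 0 } → -239/128
step 10: add R to get RRBRRBRRRR; options L={ -2, -15/8 } R={ -239/128, -119/64, -59/32, -29/16, -7/4, -3/2, -1, 0 } → -479/256
step 11: add R to get RRBRRBRRRRR; options L={ -2, -15/8 } R={ -479/256, -239/128, -119/64, -59/32, -29/16, -7/4, -3/2, -1, 0 } → -959/512
step 12: add R to get RRBRRBRRRRRR; options L={ -2, -15/8 } R={ -959/512, -479/256, -239/128, -119/64, -59/32, -29/16, -7/4, -3/2, -1, 0 } → -1919/1024
step 13: add R to get RRBRRBRRRRRRR; options L={ -2, -15/8 } R={ -1919/1024, -959/512, -479/256, -239/128, -119/64, -59/32, -29/16, -7/4, -3/2, -1, 0 } → -3839/2048
step 14: add R to get RRBRRBRRRRRRRR; options L={ -2, -15/8 } R={ -3839/2048, -1919/1024, -959/512, -479/256, -239/128, -119/64, -59/32, -29/16, -7/4, -3/2, -1, 0 } → -7679/4096
step 15: add B to get RRBRRBRRRRRRRRB; options L={ -2, -15/8, -7679/4096 } R={ -3839/2048, -1919/1024, -959/512, -479/256, -239/128, -119/64, -59/32, -29/16, -7/4, -3/2, -1, 0 } → -15357/8192

-15357/8192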